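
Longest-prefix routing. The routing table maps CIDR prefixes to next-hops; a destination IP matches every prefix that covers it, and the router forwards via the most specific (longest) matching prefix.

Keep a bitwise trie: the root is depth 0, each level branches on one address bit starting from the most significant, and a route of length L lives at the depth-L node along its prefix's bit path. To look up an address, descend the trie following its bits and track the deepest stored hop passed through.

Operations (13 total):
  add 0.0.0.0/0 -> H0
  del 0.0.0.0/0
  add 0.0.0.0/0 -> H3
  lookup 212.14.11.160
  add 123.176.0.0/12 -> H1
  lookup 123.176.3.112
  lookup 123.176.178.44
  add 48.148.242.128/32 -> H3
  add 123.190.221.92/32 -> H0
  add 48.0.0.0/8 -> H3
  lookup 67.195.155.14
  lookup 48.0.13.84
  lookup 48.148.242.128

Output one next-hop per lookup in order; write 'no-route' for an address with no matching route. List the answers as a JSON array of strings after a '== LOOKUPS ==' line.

Trace:
  + 0.0.0.0/0 (H0) depth=0
  - 0.0.0.0/0 clear@0
  + 0.0.0.0/0 (H3) depth=0
  lookup 212.14.11.160: bits ε walk d0:H3 -> H3
  + 123.176.0.0/12 (H1) depth=12
  lookup 123.176.3.112: bits 011110111011 walk d0:H3→d1:-→d2:-→d3:-→d4:-→d5:-→d6:-→d7:-→d8:-→d9:-→d10:-→d11:-→d12:H1 -> H1
  lookup 123.176.178.44: bits 011110111011 walk d0:H3→d1:-→d2:-→d3:-→d4:-→d5:-→d6:-→d7:-→d8:-→d9:-→d10:-→d11:-→d12:H1 -> H1
  + 48.148.242.128/32 (H3) depth=32
  + 123.190.221.92/32 (H0) depth=32
  + 48.0.0.0/8 (H3) depth=8
  lookup 67.195.155.14: bits 01 walk d0:H3→d1:-→d2:- -> H3
  lookup 48.0.13.84: bits 00110000 walk d0:H3→d1:-→d2:-→d3:-→d4:-→d5:-→d6:-→d7:-→d8:H3 -> H3
  lookup 48.148.242.128: bits 00110000100101001111001010000000 walk d0:H3→d1:-→d2:-→d3:-→d4:-→d5:-→d6:-→d7:-→d8:H3→d9:-→d10:-→d11:-→d12:-→d13:-→d14:-→d15:-→d16:-→d17:-→d18:-→d19:-→d20:-→d21:-→d22:-→d23:-→d24:-→d25:-→d26:-→d27:-→d28:-→d29:-→d30:-→d31:-→d32:H3 -> H3

== LOOKUPS ==
["H3","H1","H1","H3","H3","H3"]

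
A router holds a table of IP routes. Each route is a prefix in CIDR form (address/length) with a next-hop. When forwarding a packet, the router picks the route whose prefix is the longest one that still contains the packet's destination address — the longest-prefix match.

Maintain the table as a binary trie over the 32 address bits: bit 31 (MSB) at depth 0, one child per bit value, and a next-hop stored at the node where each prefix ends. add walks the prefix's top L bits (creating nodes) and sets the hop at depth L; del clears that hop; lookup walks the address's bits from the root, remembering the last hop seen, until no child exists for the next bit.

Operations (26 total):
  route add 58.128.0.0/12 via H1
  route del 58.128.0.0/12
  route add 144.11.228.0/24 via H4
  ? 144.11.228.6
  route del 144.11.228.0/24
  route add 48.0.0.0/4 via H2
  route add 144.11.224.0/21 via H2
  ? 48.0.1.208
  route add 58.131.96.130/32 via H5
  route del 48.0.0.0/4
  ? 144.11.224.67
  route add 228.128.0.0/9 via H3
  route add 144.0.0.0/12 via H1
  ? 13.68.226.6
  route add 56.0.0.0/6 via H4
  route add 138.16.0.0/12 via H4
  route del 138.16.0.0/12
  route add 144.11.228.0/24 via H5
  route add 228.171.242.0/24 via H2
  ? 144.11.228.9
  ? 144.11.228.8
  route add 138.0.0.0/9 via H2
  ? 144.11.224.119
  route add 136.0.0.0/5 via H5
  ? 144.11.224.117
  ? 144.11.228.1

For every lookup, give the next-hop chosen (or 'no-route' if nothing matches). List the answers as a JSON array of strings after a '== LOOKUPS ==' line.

Process each operation:
  add 58.128.0.0/12 -> H1 at depth 12
  del 58.128.0.0/12 (clear depth 12)
  add 144.11.228.0/24 -> H4 at depth 24
  lookup 144.11.228.6: bits 100100000000101111100100 walk d0:-→d1:-→d2:-→d3:-→d4:-→d5:-→d6:-→d7:-→d8:-→d9:-→d10:-→d11:-→d12:-→d13:-→d14:-→d15:-→d16:-→d17:-→d18:-→d19:-→d20:-→d21:-→d22:-→d23:-→d24:H4 -> H4
  del 144.11.228.0/24 (clear depth 24)
  add 48.0.0.0/4 -> H2 at depth 4
  add 144.11.224.0/21 -> H2 at depth 21
  lookup 48.0.1.208: bits 0011 walk d0:-→d1:-→d2:-→d3:-→d4:H2 -> H2
  add 58.131.96.130/32 -> H5 at depth 32
  del 48.0.0.0/4 (clear depth 4)
  lookup 144.11.224.67: bits 100100000000101111100 walk d0:-→d1:-→d2:-→d3:-→d4:-→d5:-→d6:-→d7:-→d8:-→d9:-→d10:-→d11:-→d12:-→d13:-→d14:-→d15:-→d16:-→d17:-→d18:-→d19:-→d20:-→d21:H2 -> H2
  add 228.128.0.0/9 -> H3 at depth 9
  add 144.0.0.0/12 -> H1 at depth 12
  lookup 13.68.226.6: bits 00 walk d0:-→d1:-→d2:- -> no-route
  add 56.0.0.0/6 -> H4 at depth 6
  add 138.16.0.0/12 -> H4 at depth 12
  del 138.16.0.0/12 (clear depth 12)
  add 144.11.228.0/24 -> H5 at depth 24
  add 228.171.242.0/24 -> H2 at depth 24
  lookup 144.11.228.9: bits 100100000000101111100100 walk d0:-→d1:-→d2:-→d3:-→d4:-→d5:-→d6:-→d7:-→d8:-→d9:-→d10:-→d11:-→d12:H1→d13:-→d14:-→d15:-→d16:-→d17:-→d18:-→d19:-→d20:-→d21:H2→d22:-→d23:-→d24:H5 -> H5
  lookup 144.11.228.8: bits 100100000000101111100100 walk d0:-→d1:-→d2:-→d3:-→d4:-→d5:-→d6:-→d7:-→d8:-→d9:-→d10:-→d11:-→d12:H1→d13:-→d14:-→d15:-→d16:-→d17:-→d18:-→d19:-→d20:-→d21:H2→d22:-→d23:-→d24:H5 -> H5
  add 138.0.0.0/9 -> H2 at depth 9
  lookup 144.11.224.119: bits 100100000000101111100 walk d0:-→d1:-→d2:-→d3:-→d4:-→d5:-→d6:-→d7:-→d8:-→d9:-→d10:-→d11:-→d12:H1→d13:-→d14:-→d15:-→d16:-→d17:-→d18:-→d19:-→d20:-→d21:H2 -> H2
  add 136.0.0.0/5 -> H5 at depth 5
  lookup 144.11.224.117: bits 100100000000101111100 walk d0:-→d1:-→d2:-→d3:-→d4:-→d5:-→d6:-→d7:-→d8:-→d9:-→d10:-→d11:-→d12:H1→d13:-→d14:-→d15:-→d16:-→d17:-→d18:-→d19:-→d20:-→d21:H2 -> H2
  lookup 144.11.228.1: bits 100100000000101111100100 walk d0:-→d1:-→d2:-→d3:-→d4:-→d5:-→d6:-→d7:-→d8:-→d9:-→d10:-→d11:-→d12:H1→d13:-→d14:-→d15:-→d16:-→d17:-→d18:-→d19:-→d20:-→d21:H2→d22:-→d23:-→d24:H5 -> H5

== LOOKUPS ==
["H4","H2","H2","no-route","H5","H5","H2","H2","H5"]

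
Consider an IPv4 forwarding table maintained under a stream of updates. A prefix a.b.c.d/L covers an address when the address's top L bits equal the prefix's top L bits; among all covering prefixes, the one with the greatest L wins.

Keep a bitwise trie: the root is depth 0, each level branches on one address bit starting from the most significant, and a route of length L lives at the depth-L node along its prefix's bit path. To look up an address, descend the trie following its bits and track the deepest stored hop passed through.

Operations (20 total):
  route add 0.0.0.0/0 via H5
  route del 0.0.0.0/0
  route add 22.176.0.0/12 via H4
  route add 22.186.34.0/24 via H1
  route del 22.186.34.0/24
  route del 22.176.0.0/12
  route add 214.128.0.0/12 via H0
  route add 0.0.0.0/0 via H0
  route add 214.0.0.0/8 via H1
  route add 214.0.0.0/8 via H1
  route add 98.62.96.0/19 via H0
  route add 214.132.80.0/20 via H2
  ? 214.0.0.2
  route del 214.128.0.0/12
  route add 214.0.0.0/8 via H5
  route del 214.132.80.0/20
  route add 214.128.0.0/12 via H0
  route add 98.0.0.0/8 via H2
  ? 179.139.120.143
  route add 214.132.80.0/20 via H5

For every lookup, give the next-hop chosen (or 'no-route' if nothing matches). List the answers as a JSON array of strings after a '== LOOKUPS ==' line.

Apply in order:
  + 0.0.0.0/0 (H5) depth=0
  - 0.0.0.0/0 clear@0
  + 22.176.0.0/12 (H4) depth=12
  + 22.186.34.0/24 (H1) depth=24
  - 22.186.34.0/24 clear@24
  - 22.176.0.0/12 clear@12
  + 214.128.0.0/12 (H0) depth=12
  + 0.0.0.0/0 (H0) depth=0
  + 214.0.0.0/8 (H1) depth=8
  + 214.0.0.0/8 (H1) depth=8
  + 98.62.96.0/19 (H0) depth=19
  + 214.132.80.0/20 (H2) depth=20
  lookup 214.0.0.2: bits 11010110 walk d0:H0→d1:-→d2:-→d3:-→d4:-→d5:-→d6:-→d7:-→d8:H1 -> H1
  - 214.128.0.0/12 clear@12
  + 214.0.0.0/8 (H5) depth=8
  - 214.132.80.0/20 clear@20
  + 214.128.0.0/12 (H0) depth=12
  + 98.0.0.0/8 (H2) depth=8
  lookup 179.139.120.143: bits 1 walk d0:H0→d1:- -> H0
  + 214.132.80.0/20 (H5) depth=20

== LOOKUPS ==
["H1","H0"]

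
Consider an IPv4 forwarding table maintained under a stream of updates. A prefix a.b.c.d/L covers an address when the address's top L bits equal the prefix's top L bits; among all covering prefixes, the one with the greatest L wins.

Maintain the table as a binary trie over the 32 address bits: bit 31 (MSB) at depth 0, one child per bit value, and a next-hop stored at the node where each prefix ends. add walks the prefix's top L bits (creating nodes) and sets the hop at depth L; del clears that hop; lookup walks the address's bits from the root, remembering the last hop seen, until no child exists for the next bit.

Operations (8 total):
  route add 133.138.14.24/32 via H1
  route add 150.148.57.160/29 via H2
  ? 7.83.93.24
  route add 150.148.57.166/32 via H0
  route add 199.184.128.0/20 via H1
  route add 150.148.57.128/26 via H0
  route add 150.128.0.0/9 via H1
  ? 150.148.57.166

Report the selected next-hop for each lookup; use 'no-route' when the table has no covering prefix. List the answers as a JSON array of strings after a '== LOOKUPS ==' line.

Process each operation:
  add 133.138.14.24/32 -> H1 at depth 32
  add 150.148.57.160/29 -> H2 at depth 29
  ? 7.83.93.24  path d0:-  best=no-route
  add 150.148.57.166/32 -> H0 at depth 32
  add 199.184.128.0/20 -> H1 at depth 20
  add 150.148.57.128/26 -> H0 at depth 26
  add 150.128.0.0/9 -> H1 at depth 9
  ? 150.148.57.166  path d0:-→d1:-→d2:-→d3:-→d4:-→d5:-→d6:-→d7:-→d8:-→d9:H1→d10:-→d11:-→d12:-→d13:-→d14:-→d15:-→d16:-→d17:-→d18:-→d19:-→d20:-→d21:-→d22:-→d23:-→d24:-→d25:-→d26:H0→d27:-→d28:-→d29:H2→d30:-→d31:-→d32:H0  best=H0

== LOOKUPS ==
["no-route","H0"]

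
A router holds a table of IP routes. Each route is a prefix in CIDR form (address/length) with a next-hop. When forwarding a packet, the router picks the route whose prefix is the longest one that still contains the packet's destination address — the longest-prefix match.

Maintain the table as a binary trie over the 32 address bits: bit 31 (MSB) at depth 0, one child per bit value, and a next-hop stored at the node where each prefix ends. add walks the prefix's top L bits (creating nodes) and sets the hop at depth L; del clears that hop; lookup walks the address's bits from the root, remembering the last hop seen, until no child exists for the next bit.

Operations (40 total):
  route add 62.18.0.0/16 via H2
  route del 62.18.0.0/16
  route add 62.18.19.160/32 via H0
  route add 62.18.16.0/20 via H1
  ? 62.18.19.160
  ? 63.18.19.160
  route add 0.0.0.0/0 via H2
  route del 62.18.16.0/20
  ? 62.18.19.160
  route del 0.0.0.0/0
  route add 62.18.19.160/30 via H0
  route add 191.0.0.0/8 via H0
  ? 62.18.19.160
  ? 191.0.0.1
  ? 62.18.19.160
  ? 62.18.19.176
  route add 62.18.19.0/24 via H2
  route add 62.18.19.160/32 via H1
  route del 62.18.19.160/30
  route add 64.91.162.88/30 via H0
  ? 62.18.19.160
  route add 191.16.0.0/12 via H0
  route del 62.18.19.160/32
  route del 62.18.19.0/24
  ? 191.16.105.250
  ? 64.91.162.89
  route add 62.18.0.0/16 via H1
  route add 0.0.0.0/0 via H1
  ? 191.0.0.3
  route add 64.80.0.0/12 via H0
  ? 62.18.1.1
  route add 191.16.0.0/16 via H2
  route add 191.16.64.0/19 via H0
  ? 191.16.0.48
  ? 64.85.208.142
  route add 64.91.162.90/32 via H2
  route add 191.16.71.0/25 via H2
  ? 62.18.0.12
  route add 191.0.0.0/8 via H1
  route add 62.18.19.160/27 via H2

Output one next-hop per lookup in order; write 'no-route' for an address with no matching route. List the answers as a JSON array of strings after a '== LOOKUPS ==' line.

Process each operation:
  add 62.18.0.0/16 -> H2 at depth 16
  - 62.18.0.0/16 clear@16
  add 62.18.19.160/32 -> H0 at depth 32
  add 62.18.16.0/20 -> H1 at depth 20
  lookup 62.18.19.160: bits 00111110000100100001001110100000 walk d0:-→d1:-→d2:-→d3:-→d4:-→d5:-→d6:-→d7:-→d8:-→d9:-→d10:-→d11:-→d12:-→d13:-→d14:-→d15:-→d16:-→d17:-→d18:-→d19:-→d20:H1→d21:-→d22:-→d23:-→d24:-→d25:-→d26:-→d27:-→d28:-→d29:-→d30:-→d31:-→d32:H0 -> H0
  lookup 63.18.19.160: bits 0011111 walk d0:-→d1:-→d2:-→d3:-→d4:-→d5:-→d6:-→d7:- -> no-route
  add 0.0.0.0/0 -> H2 at depth 0
  - 62.18.16.0/20 clear@20
  lookup 62.18.19.160: bits 00111110000100100001001110100000 walk d0:H2→d1:-→d2:-→d3:-→d4:-→d5:-→d6:-→d7:-→d8:-→d9:-→d10:-→d11:-→d12:-→d13:-→d14:-→d15:-→d16:-→d17:-→d18:-→d19:-→d20:-→d21:-→d22:-→d23:-→d24:-→d25:-→d26:-→d27:-→d28:-→d29:-→d30:-→d31:-→d32:H0 -> H0
  - 0.0.0.0/0 clear@0
  add 62.18.19.160/30 -> H0 at depth 30
  add 191.0.0.0/8 -> H0 at depth 8
  lookup 62.18.19.160: bits 00111110000100100001001110100000 walk d0:-→d1:-→d2:-→d3:-→d4:-→d5:-→d6:-→d7:-→d8:-→d9:-→d10:-→d11:-→d12:-→d13:-→d14:-→d15:-→d16:-→d17:-→d18:-→d19:-→d20:-→d21:-→d22:-→d23:-→d24:-→d25:-→d26:-→d27:-→d28:-→d29:-→d30:H0→d31:-→d32:H0 -> H0
  lookup 191.0.0.1: bits 10111111 walk d0:-→d1:-→d2:-→d3:-→d4:-→d5:-→d6:-→d7:-→d8:H0 -> H0
  lookup 62.18.19.160: bits 00111110000100100001001110100000 walk d0:-→d1:-→d2:-→d3:-→d4:-→d5:-→d6:-→d7:-→d8:-→d9:-→d10:-→d11:-→d12:-→d13:-→d14:-→d15:-→d16:-→d17:-→d18:-→d19:-→d20:-→d21:-→d22:-→d23:-→d24:-→d25:-→d26:-→d27:-→d28:-→d29:-→d30:H0→d31:-→d32:H0 -> H0
  lookup 62.18.19.176: bits 001111100001001000010011101 walk d0:-→d1:-→d2:-→d3:-→d4:-→d5:-→d6:-→d7:-→d8:-→d9:-→d10:-→d11:-→d12:-→d13:-→d14:-→d15:-→d16:-→d17:-→d18:-→d19:-→d20:-→d21:-→d22:-→d23:-→d24:-→d25:-→d26:-→d27:- -> no-route
  add 62.18.19.0/24 -> H2 at depth 24
  add 62.18.19.160/32 -> H1 at depth 32
  - 62.18.19.160/30 clear@30
  add 64.91.162.88/30 -> H0 at depth 30
  lookup 62.18.19.160: bits 00111110000100100001001110100000 walk d0:-→d1:-→d2:-→d3:-→d4:-→d5:-→d6:-→d7:-→d8:-→d9:-→d10:-→d11:-→d12:-→d13:-→d14:-→d15:-→d16:-→d17:-→d18:-→d19:-→d20:-→d21:-→d22:-→d23:-→d24:H2→d25:-→d26:-→d27:-→d28:-→d29:-→d30:-→d31:-→d32:H1 -> H1
  add 191.16.0.0/12 -> H0 at depth 12
  - 62.18.19.160/32 clear@32
  - 62.18.19.0/24 clear@24
  lookup 191.16.105.250: bits 101111110001 walk d0:-→d1:-→d2:-→d3:-→d4:-→d5:-→d6:-→d7:-→d8:H0→d9:-→d10:-→d11:-→d12:H0 -> H0
  lookup 64.91.162.89: bits 010000000101101110100010010110 walk d0:-→d1:-→d2:-→d3:-→d4:-→d5:-→d6:-→d7:-→d8:-→d9:-→d10:-→d11:-→d12:-→d13:-→d14:-→d15:-→d16:-→d17:-→d18:-→d19:-→d20:-→d21:-→d22:-→d23:-→d24:-→d25:-→d26:-→d27:-→d28:-→d29:-→d30:H0 -> H0
  add 62.18.0.0/16 -> H1 at depth 16
  add 0.0.0.0/0 -> H1 at depth 0
  lookup 191.0.0.3: bits 10111111000 walk d0:H1→d1:-→d2:-→d3:-→d4:-→d5:-→d6:-→d7:-→d8:H0→d9:-→d10:-→d11:- -> H0
  add 64.80.0.0/12 -> H0 at depth 12
  lookup 62.18.1.1: bits 0011111000010010000 walk d0:H1→d1:-→d2:-→d3:-→d4:-→d5:-→d6:-→d7:-→d8:-→d9:-→d10:-→d11:-→d12:-→d13:-→d14:-→d15:-→d16:H1→d17:-→d18:-→d19:- -> H1
  add 191.16.0.0/16 -> H2 at depth 16
  add 191.16.64.0/19 -> H0 at depth 19
  lookup 191.16.0.48: bits 10111111000100000 walk d0:H1→d1:-→d2:-→d3:-→d4:-→d5:-→d6:-→d7:-→d8:H0→d9:-→d10:-→d11:-→d12:H0→d13:-→d14:-→d15:-→d16:H2→d17:- -> H2
  lookup 64.85.208.142: bits 010000000101 walk d0:H1→d1:-→d2:-→d3:-→d4:-→d5:-→d6:-→d7:-→d8:-→d9:-→d10:-→d11:-→d12:H0 -> H0
  add 64.91.162.90/32 -> H2 at depth 32
  add 191.16.71.0/25 -> H2 at depth 25
  lookup 62.18.0.12: bits 0011111000010010000 walk d0:H1→d1:-→d2:-→d3:-→d4:-→d5:-→d6:-→d7:-→d8:-→d9:-→d10:-→d11:-→d12:-→d13:-→d14:-→d15:-→d16:H1→d17:-→d18:-→d19:- -> H1
  add 191.0.0.0/8 -> H1 at depth 8
  add 62.18.19.160/27 -> H2 at depth 27

== LOOKUPS ==
["H0","no-route","H0","H0","H0","H0","no-route","H1","H0","H0","H0","H1","H2","H0","H1"]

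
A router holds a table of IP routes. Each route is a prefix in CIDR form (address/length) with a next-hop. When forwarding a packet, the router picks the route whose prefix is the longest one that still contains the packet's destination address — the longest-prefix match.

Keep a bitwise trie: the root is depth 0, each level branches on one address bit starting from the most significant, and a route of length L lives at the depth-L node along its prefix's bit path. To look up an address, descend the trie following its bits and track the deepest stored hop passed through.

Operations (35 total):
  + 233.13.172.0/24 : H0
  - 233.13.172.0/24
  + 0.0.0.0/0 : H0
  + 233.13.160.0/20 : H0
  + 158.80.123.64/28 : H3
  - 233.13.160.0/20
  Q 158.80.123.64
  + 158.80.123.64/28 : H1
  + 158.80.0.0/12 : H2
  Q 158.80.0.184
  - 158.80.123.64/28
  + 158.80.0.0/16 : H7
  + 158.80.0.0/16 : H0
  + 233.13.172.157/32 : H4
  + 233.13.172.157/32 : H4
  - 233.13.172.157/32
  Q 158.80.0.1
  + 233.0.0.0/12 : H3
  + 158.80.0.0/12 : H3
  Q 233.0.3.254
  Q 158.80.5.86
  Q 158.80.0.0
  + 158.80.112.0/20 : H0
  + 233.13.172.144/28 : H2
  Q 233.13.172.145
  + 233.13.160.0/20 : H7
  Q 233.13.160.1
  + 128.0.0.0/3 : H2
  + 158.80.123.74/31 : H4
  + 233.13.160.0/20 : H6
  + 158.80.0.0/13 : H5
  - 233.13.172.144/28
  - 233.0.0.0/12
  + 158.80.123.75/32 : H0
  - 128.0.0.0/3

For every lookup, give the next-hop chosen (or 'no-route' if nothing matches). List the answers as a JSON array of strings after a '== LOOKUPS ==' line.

Trace:
  add 233.13.172.0/24 -> H0 at depth 24
  del 233.13.172.0/24 (clear depth 24)
  add 0.0.0.0/0 -> H0 at depth 0
  add 233.13.160.0/20 -> H0 at depth 20
  add 158.80.123.64/28 -> H3 at depth 28
  del 233.13.160.0/20 (clear depth 20)
  lookup 158.80.123.64: bits 1001111001010000011110110100 walk d0:H0→d1:-→d2:-→d3:-→d4:-→d5:-→d6:-→d7:-→d8:-→d9:-→d10:-→d11:-→d12:-→d13:-→d14:-→d15:-→d16:-→d17:-→d18:-→d19:-→d20:-→d21:-→d22:-→d23:-→d24:-→d25:-→d26:-→d27:-→d28:H3 -> H3
  add 158.80.123.64/28 -> H1 at depth 28
  add 158.80.0.0/12 -> H2 at depth 12
  lookup 158.80.0.184: bits 10011110010100000 walk d0:H0→d1:-→d2:-→d3:-→d4:-→d5:-→d6:-→d7:-→d8:-→d9:-→d10:-→d11:-→d12:H2→d13:-→d14:-→d15:-→d16:-→d17:- -> H2
  del 158.80.123.64/28 (clear depth 28)
  add 158.80.0.0/16 -> H7 at depth 16
  add 158.80.0.0/16 -> H0 at depth 16
  add 233.13.172.157/32 -> H4 at depth 32
  add 233.13.172.157/32 -> H4 at depth 32
  del 233.13.172.157/32 (clear depth 32)
  lookup 158.80.0.1: bits 10011110010100000 walk d0:H0→d1:-→d2:-→d3:-→d4:-→d5:-→d6:-→d7:-→d8:-→d9:-→d10:-→d11:-→d12:H2→d13:-→d14:-→d15:-→d16:H0→d17:- -> H0
  add 233.0.0.0/12 -> H3 at depth 12
  add 158.80.0.0/12 -> H3 at depth 12
  lookup 233.0.3.254: bits 111010010000 walk d0:H0→d1:-→d2:-→d3:-→d4:-→d5:-→d6:-→d7:-→d8:-→d9:-→d10:-→d11:-→d12:H3 -> H3
  lookup 158.80.5.86: bits 10011110010100000 walk d0:H0→d1:-→d2:-→d3:-→d4:-→d5:-→d6:-→d7:-→d8:-→d9:-→d10:-→d11:-→d12:H3→d13:-→d14:-→d15:-→d16:H0→d17:- -> H0
  lookup 158.80.0.0: bits 10011110010100000 walk d0:H0→d1:-→d2:-→d3:-→d4:-→d5:-→d6:-→d7:-→d8:-→d9:-→d10:-→d11:-→d12:H3→d13:-→d14:-→d15:-→d16:H0→d17:- -> H0
  add 158.80.112.0/20 -> H0 at depth 20
  add 233.13.172.144/28 -> H2 at depth 28
  lookup 233.13.172.145: bits 1110100100001101101011001001 walk d0:H0→d1:-→d2:-→d3:-→d4:-→d5:-→d6:-→d7:-→d8:-→d9:-→d10:-→d11:-→d12:H3→d13:-→d14:-→d15:-→d16:-→d17:-→d18:-→d19:-→d20:-→d21:-→d22:-→d23:-→d24:-→d25:-→d26:-→d27:-→d28:H2 -> H2
  add 233.13.160.0/20 -> H7 at depth 20
  lookup 233.13.160.1: bits 11101001000011011010 walk d0:H0→d1:-→d2:-→d3:-→d4:-→d5:-→d6:-→d7:-→d8:-→d9:-→d10:-→d11:-→d12:H3→d13:-→d14:-→d15:-→d16:-→d17:-→d18:-→d19:-→d20:H7 -> H7
  add 128.0.0.0/3 -> H2 at depth 3
  add 158.80.123.74/31 -> H4 at depth 31
  add 233.13.160.0/20 -> H6 at depth 20
  add 158.80.0.0/13 -> H5 at depth 13
  del 233.13.172.144/28 (clear depth 28)
  del 233.0.0.0/12 (clear depth 12)
  add 158.80.123.75/32 -> H0 at depth 32
  del 128.0.0.0/3 (clear depth 3)

== LOOKUPS ==
["H3","H2","H0","H3","H0","H0","H2","H7"]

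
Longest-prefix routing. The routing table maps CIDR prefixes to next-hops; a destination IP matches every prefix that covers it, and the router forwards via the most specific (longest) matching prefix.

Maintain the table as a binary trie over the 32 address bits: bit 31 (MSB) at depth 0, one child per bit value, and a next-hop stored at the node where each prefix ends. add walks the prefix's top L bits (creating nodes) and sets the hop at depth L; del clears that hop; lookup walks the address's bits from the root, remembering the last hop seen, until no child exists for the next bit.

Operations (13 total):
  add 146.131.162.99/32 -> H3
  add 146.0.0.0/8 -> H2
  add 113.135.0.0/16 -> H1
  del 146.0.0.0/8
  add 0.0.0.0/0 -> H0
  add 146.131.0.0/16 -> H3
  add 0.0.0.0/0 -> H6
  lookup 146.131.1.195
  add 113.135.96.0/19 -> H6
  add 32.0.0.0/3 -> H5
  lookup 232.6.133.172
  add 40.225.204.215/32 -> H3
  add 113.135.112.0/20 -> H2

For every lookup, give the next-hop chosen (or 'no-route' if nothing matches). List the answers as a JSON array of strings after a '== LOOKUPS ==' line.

Process each operation:
  add 146.131.162.99/32 -> H3 at depth 32
  add 146.0.0.0/8 -> H2 at depth 8
  add 113.135.0.0/16 -> H1 at depth 16
  del 146.0.0.0/8 (clear depth 8)
  add 0.0.0.0/0 -> H0 at depth 0
  add 146.131.0.0/16 -> H3 at depth 16
  add 0.0.0.0/0 -> H6 at depth 0
  lookup 146.131.1.195: bits 1001001010000011 walk d0:H6→d1:-→d2:-→d3:-→d4:-→d5:-→d6:-→d7:-→d8:-→d9:-→d10:-→d11:-→d12:-→d13:-→d14:-→d15:-→d16:H3 -> H3
  add 113.135.96.0/19 -> H6 at depth 19
  add 32.0.0.0/3 -> H5 at depth 3
  lookup 232.6.133.172: bits 1 walk d0:H6→d1:- -> H6
  add 40.225.204.215/32 -> H3 at depth 32
  add 113.135.112.0/20 -> H2 at depth 20

== LOOKUPS ==
["H3","H6"]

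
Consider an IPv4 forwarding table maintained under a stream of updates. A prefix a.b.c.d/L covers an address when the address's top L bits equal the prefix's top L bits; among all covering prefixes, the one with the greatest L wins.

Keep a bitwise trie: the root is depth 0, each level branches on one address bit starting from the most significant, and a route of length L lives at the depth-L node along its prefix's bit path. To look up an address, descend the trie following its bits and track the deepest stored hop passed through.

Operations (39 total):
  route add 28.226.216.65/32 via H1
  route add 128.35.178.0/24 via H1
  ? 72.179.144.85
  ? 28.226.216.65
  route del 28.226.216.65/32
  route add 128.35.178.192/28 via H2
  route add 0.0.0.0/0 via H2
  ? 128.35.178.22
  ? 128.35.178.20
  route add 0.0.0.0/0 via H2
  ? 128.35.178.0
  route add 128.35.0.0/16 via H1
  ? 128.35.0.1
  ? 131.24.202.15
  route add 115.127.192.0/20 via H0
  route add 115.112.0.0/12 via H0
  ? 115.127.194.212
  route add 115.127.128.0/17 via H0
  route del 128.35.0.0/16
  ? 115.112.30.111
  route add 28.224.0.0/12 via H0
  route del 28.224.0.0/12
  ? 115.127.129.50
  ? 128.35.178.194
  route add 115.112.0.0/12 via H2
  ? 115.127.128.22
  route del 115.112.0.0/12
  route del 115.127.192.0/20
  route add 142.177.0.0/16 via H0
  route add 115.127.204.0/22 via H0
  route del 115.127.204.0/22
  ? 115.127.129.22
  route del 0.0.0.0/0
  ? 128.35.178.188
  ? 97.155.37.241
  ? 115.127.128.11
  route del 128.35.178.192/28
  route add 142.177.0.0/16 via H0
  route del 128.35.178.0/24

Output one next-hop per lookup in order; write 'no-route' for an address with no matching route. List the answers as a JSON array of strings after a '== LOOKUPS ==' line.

Trace:
  add 28.226.216.65/32 -> H1 at depth 32
  add 128.35.178.0/24 -> H1 at depth 24
  lookup 72.179.144.85: bits 0 walk d0:-→d1:- -> no-route
  lookup 28.226.216.65: bits 00011100111000101101100001000001 walk d0:-→d1:-→d2:-→d3:-→d4:-→d5:-→d6:-→d7:-→d8:-→d9:-→d10:-→d11:-→d12:-→d13:-→d14:-→d15:-→d16:-→d17:-→d18:-→d19:-→d20:-→d21:-→d22:-→d23:-→d24:-→d25:-→d26:-→d27:-→d28:-→d29:-→d30:-→d31:-→d32:H1 -> H1
  del 28.226.216.65/32 (clear depth 32)
  add 128.35.178.192/28 -> H2 at depth 28
  add 0.0.0.0/0 -> H2 at depth 0
  lookup 128.35.178.22: bits 100000000010001110110010 walk d0:H2→d1:-→d2:-→d3:-→d4:-→d5:-→d6:-→d7:-→d8:-→d9:-→d10:-→d11:-→d12:-→d13:-→d14:-→d15:-→d16:-→d17:-→d18:-→d19:-→d20:-→d21:-→d22:-→d23:-→d24:H1 -> H1
  lookup 128.35.178.20: bits 100000000010001110110010 walk d0:H2→d1:-→d2:-→d3:-→d4:-→d5:-→d6:-→d7:-→d8:-→d9:-→d10:-→d11:-→d12:-→d13:-→d14:-→d15:-→d16:-→d17:-→d18:-→d19:-→d20:-→d21:-→d22:-→d23:-→d24:H1 -> H1
  add 0.0.0.0/0 -> H2 at depth 0
  lookup 128.35.178.0: bits 100000000010001110110010 walk d0:H2→d1:-→d2:-→d3:-→d4:-→d5:-→d6:-→d7:-→d8:-→d9:-→d10:-→d11:-→d12:-→d13:-→d14:-→d15:-→d16:-→d17:-→d18:-→d19:-→d20:-→d21:-→d22:-→d23:-→d24:H1 -> H1
  add 128.35.0.0/16 -> H1 at depth 16
  lookup 128.35.0.1: bits 1000000000100011 walk d0:H2→d1:-→d2:-→d3:-→d4:-→d5:-→d6:-→d7:-→d8:-→d9:-→d10:-→d11:-→d12:-→d13:-→d14:-→d15:-→d16:H1 -> H1
  lookup 131.24.202.15: bits 100000 walk d0:H2→d1:-→d2:-→d3:-→d4:-→d5:-→d6:- -> H2
  add 115.127.192.0/20 -> H0 at depth 20
  add 115.112.0.0/12 -> H0 at depth 12
  lookup 115.127.194.212: bits 01110011011111111100 walk d0:H2→d1:-→d2:-→d3:-→d4:-→d5:-→d6:-→d7:-→d8:-→d9:-→d10:-→d11:-→d12:H0→d13:-→d14:-→d15:-→d16:-→d17:-→d18:-→d19:-→d20:H0 -> H0
  add 115.127.128.0/17 -> H0 at depth 17
  del 128.35.0.0/16 (clear depth 16)
  lookup 115.112.30.111: bits 011100110111 walk d0:H2→d1:-→d2:-→d3:-→d4:-→d5:-→d6:-→d7:-→d8:-→d9:-→d10:-→d11:-→d12:H0 -> H0
  add 28.224.0.0/12 -> H0 at depth 12
  del 28.224.0.0/12 (clear depth 12)
  lookup 115.127.129.50: bits 01110011011111111 walk d0:H2→d1:-→d2:-→d3:-→d4:-→d5:-→d6:-→d7:-→d8:-→d9:-→d10:-→d11:-→d12:H0→d13:-→d14:-→d15:-→d16:-→d17:H0 -> H0
  lookup 128.35.178.194: bits 1000000000100011101100101100 walk d0:H2→d1:-→d2:-→d3:-→d4:-→d5:-→d6:-→d7:-→d8:-→d9:-→d10:-→d11:-→d12:-→d13:-→d14:-→d15:-→d16:-→d17:-→d18:-→d19:-→d20:-→d21:-→d22:-→d23:-→d24:H1→d25:-→d26:-→d27:-→d28:H2 -> H2
  add 115.112.0.0/12 -> H2 at depth 12
  lookup 115.127.128.22: bits 01110011011111111 walk d0:H2→d1:-→d2:-→d3:-→d4:-→d5:-→d6:-→d7:-→d8:-→d9:-→d10:-→d11:-→d12:H2→d13:-→d14:-→d15:-→d16:-→d17:H0 -> H0
  del 115.112.0.0/12 (clear depth 12)
  del 115.127.192.0/20 (clear depth 20)
  add 142.177.0.0/16 -> H0 at depth 16
  add 115.127.204.0/22 -> H0 at depth 22
  del 115.127.204.0/22 (clear depth 22)
  lookup 115.127.129.22: bits 01110011011111111 walk d0:H2→d1:-→d2:-→d3:-→d4:-→d5:-→d6:-→d7:-→d8:-→d9:-→d10:-→d11:-→d12:-→d13:-→d14:-→d15:-→d16:-→d17:H0 -> H0
  del 0.0.0.0/0 (clear depth 0)
  lookup 128.35.178.188: bits 1000000000100011101100101 walk d0:-→d1:-→d2:-→d3:-→d4:-→d5:-→d6:-→d7:-→d8:-→d9:-→d10:-→d11:-→d12:-→d13:-→d14:-→d15:-→d16:-→d17:-→d18:-→d19:-→d20:-→d21:-→d22:-→d23:-→d24:H1→d25:- -> H1
  lookup 97.155.37.241: bits 011 walk d0:-→d1:-→d2:-→d3:- -> no-route
  lookup 115.127.128.11: bits 01110011011111111 walk d0:-→d1:-→d2:-→d3:-→d4:-→d5:-→d6:-→d7:-→d8:-→d9:-→d10:-→d11:-→d12:-→d13:-→d14:-→d15:-→d16:-→d17:H0 -> H0
  del 128.35.178.192/28 (clear depth 28)
  add 142.177.0.0/16 -> H0 at depth 16
  del 128.35.178.0/24 (clear depth 24)

== LOOKUPS ==
["no-route","H1","H1","H1","H1","H1","H2","H0","H0","H0","H2","H0","H0","H1","no-route","H0"]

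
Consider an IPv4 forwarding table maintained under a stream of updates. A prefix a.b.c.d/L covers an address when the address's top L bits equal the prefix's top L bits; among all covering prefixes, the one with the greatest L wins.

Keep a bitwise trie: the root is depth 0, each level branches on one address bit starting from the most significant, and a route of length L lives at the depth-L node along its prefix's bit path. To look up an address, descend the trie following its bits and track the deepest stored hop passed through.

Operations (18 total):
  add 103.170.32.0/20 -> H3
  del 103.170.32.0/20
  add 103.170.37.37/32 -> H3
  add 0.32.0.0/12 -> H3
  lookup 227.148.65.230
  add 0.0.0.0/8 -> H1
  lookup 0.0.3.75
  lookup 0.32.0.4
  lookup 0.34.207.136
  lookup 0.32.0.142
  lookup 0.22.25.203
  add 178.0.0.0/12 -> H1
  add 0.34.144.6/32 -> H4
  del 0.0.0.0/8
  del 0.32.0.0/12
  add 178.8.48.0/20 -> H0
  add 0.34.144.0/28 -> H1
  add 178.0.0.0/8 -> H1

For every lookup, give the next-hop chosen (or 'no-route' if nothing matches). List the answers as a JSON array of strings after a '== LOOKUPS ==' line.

Apply in order:
  add 103.170.32.0/20 -> H3 at depth 20
  - 103.170.32.0/20 clear@20
  add 103.170.37.37/32 -> H3 at depth 32
  add 0.32.0.0/12 -> H3 at depth 12
  lookup 227.148.65.230: bits ε walk d0:- -> no-route
  add 0.0.0.0/8 -> H1 at depth 8
  lookup 0.0.3.75: bits 0000000000 walk d0:-→d1:-→d2:-→d3:-→d4:-→d5:-→d6:-→d7:-→d8:H1→d9:-→d10:- -> H1
  lookup 0.32.0.4: bits 000000000010 walk d0:-→d1:-→d2:-→d3:-→d4:-→d5:-→d6:-→d7:-→d8:H1→d9:-→d10:-→d11:-→d12:H3 -> H3
  lookup 0.34.207.136: bits 000000000010 walk d0:-→d1:-→d2:-→d3:-→d4:-→d5:-→d6:-→d7:-→d8:H1→d9:-→d10:-→d11:-→d12:H3 -> H3
  lookup 0.32.0.142: bits 000000000010 walk d0:-→d1:-→d2:-→d3:-→d4:-→d5:-→d6:-→d7:-→d8:H1→d9:-→d10:-→d11:-→d12:H3 -> H3
  lookup 0.22.25.203: bits 0000000000 walk d0:-→d1:-→d2:-→d3:-→d4:-→d5:-→d6:-→d7:-→d8:H1→d9:-→d10:- -> H1
  add 178.0.0.0/12 -> H1 at depth 12
  add 0.34.144.6/32 -> H4 at depth 32
  - 0.0.0.0/8 clear@8
  - 0.32.0.0/12 clear@12
  add 178.8.48.0/20 -> H0 at depth 20
  add 0.34.144.0/28 -> H1 at depth 28
  add 178.0.0.0/8 -> H1 at depth 8

== LOOKUPS ==
["no-route","H1","H3","H3","H3","H1"]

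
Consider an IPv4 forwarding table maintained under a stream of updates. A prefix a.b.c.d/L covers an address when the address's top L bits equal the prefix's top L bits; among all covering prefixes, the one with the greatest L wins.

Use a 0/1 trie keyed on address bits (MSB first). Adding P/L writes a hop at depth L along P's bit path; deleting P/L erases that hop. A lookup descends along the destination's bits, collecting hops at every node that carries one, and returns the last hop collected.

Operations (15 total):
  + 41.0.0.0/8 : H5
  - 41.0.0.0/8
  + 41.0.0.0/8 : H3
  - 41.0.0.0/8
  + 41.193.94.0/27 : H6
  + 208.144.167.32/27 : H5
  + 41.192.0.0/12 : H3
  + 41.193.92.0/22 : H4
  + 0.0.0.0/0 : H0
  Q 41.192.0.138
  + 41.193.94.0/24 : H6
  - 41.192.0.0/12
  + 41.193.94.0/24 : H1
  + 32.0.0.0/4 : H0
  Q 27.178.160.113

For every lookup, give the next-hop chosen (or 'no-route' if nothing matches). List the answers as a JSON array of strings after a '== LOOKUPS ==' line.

Trace:
  add 41.0.0.0/8 -> H5 at depth 8
  - 41.0.0.0/8 clear@8
  add 41.0.0.0/8 -> H3 at depth 8
  - 41.0.0.0/8 clear@8
  add 41.193.94.0/27 -> H6 at depth 27
  add 208.144.167.32/27 -> H5 at depth 27
  add 41.192.0.0/12 -> H3 at depth 12
  add 41.193.92.0/22 -> H4 at depth 22
  add 0.0.0.0/0 -> H0 at depth 0
  ? 41.192.0.138  path d0:H0→d1:-→d2:-→d3:-→d4:-→d5:-→d6:-→d7:-→d8:-→d9:-→d10:-→d11:-→d12:H3→d13:-→d14:-→d15:-  best=H3
  add 41.193.94.0/24 -> H6 at depth 24
  - 41.192.0.0/12 clear@12
  add 41.193.94.0/24 -> H1 at depth 24
  add 32.0.0.0/4 -> H0 at depth 4
  ? 27.178.160.113  path d0:H0→d1:-→d2:-  best=H0

== LOOKUPS ==
["H3","H0"]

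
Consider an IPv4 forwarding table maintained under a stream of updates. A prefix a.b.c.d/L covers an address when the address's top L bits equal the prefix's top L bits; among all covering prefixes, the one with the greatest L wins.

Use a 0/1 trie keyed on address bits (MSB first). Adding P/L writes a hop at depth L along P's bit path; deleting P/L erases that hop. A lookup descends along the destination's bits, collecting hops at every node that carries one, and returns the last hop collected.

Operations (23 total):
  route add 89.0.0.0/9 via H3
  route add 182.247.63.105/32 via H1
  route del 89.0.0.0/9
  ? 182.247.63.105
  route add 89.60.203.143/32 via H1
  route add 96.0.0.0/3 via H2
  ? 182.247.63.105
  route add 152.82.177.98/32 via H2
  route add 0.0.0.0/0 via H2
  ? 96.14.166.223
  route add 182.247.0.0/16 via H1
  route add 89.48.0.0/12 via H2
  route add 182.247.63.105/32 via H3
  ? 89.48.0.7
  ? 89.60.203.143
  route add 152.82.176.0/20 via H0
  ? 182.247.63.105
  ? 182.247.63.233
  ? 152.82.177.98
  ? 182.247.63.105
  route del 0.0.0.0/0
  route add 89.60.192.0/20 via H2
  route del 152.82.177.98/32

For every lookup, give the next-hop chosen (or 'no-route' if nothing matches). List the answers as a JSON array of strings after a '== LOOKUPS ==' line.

Trace:
  add 89.0.0.0/9 -> H3 at depth 9
  add 182.247.63.105/32 -> H1 at depth 32
  - 89.0.0.0/9 clear@9
  ? 182.247.63.105  path d0:-→d1:-→d2:-→d3:-→d4:-→d5:-→d6:-→d7:-→d8:-→d9:-→d10:-→d11:-→d12:-→d13:-→d14:-→d15:-→d16:-→d17:-→d18:-→d19:-→d20:-→d21:-→d22:-→d23:-→d24:-→d25:-→d26:-→d27:-→d28:-→d29:-→d30:-→d31:-→d32:H1  best=H1
  add 89.60.203.143/32 -> H1 at depth 32
  add 96.0.0.0/3 -> H2 at depth 3
  ? 182.247.63.105  path d0:-→d1:-→d2:-→d3:-→d4:-→d5:-→d6:-→d7:-→d8:-→d9:-→d10:-→d11:-→d12:-→d13:-→d14:-→d15:-→d16:-→d17:-→d18:-→d19:-→d20:-→d21:-→d22:-→d23:-→d24:-→d25:-→d26:-→d27:-→d28:-→d29:-→d30:-→d31:-→d32:H1  best=H1
  add 152.82.177.98/32 -> H2 at depth 32
  add 0.0.0.0/0 -> H2 at depth 0
  ? 96.14.166.223  path d0:H2→d1:-→d2:-→d3:H2  best=H2
  add 182.247.0.0/16 -> H1 at depth 16
  add 89.48.0.0/12 -> H2 at depth 12
  add 182.247.63.105/32 -> H3 at depth 32
  ? 89.48.0.7  path d0:H2→d1:-→d2:-→d3:-→d4:-→d5:-→d6:-→d7:-→d8:-→d9:-→d10:-→d11:-→d12:H2  best=H2
  ? 89.60.203.143  path d0:H2→d1:-→d2:-→d3:-→d4:-→d5:-→d6:-→d7:-→d8:-→d9:-→d10:-→d11:-→d12:H2→d13:-→d14:-→d15:-→d16:-→d17:-→d18:-→d19:-→d20:-→d21:-→d22:-→d23:-→d24:-→d25:-→d26:-→d27:-→d28:-→d29:-→d30:-→d31:-→d32:H1  best=H1
  add 152.82.176.0/20 -> H0 at depth 20
  ? 182.247.63.105  path d0:H2→d1:-→d2:-→d3:-→d4:-→d5:-→d6:-→d7:-→d8:-→d9:-→d10:-→d11:-→d12:-→d13:-→d14:-→d15:-→d16:H1→d17:-→d18:-→d19:-→d20:-→d21:-→d22:-→d23:-→d24:-→d25:-→d26:-→d27:-→d28:-→d29:-→d30:-→d31:-→d32:H3  best=H3
  ? 182.247.63.233  path d0:H2→d1:-→d2:-→d3:-→d4:-→d5:-→d6:-→d7:-→d8:-→d9:-→d10:-→d11:-→d12:-→d13:-→d14:-→d15:-→d16:H1→d17:-→d18:-→d19:-→d20:-→d21:-→d22:-→d23:-→d24:-  best=H1
  ? 152.82.177.98  path d0:H2→d1:-→d2:-→d3:-→d4:-→d5:-→d6:-→d7:-→d8:-→d9:-→d10:-→d11:-→d12:-→d13:-→d14:-→d15:-→d16:-→d17:-→d18:-→d19:-→d20:H0→d21:-→d22:-→d23:-→d24:-→d25:-→d26:-→d27:-→d28:-→d29:-→d30:-→d31:-→d32:H2  best=H2
  ? 182.247.63.105  path d0:H2→d1:-→d2:-→d3:-→d4:-→d5:-→d6:-→d7:-→d8:-→d9:-→d10:-→d11:-→d12:-→d13:-→d14:-→d15:-→d16:H1→d17:-→d18:-→d19:-→d20:-→d21:-→d22:-→d23:-→d24:-→d25:-→d26:-→d27:-→d28:-→d29:-→d30:-→d31:-→d32:H3  best=H3
  - 0.0.0.0/0 clear@0
  add 89.60.192.0/20 -> H2 at depth 20
  - 152.82.177.98/32 clear@32

== LOOKUPS ==
["H1","H1","H2","H2","H1","H3","H1","H2","H3"]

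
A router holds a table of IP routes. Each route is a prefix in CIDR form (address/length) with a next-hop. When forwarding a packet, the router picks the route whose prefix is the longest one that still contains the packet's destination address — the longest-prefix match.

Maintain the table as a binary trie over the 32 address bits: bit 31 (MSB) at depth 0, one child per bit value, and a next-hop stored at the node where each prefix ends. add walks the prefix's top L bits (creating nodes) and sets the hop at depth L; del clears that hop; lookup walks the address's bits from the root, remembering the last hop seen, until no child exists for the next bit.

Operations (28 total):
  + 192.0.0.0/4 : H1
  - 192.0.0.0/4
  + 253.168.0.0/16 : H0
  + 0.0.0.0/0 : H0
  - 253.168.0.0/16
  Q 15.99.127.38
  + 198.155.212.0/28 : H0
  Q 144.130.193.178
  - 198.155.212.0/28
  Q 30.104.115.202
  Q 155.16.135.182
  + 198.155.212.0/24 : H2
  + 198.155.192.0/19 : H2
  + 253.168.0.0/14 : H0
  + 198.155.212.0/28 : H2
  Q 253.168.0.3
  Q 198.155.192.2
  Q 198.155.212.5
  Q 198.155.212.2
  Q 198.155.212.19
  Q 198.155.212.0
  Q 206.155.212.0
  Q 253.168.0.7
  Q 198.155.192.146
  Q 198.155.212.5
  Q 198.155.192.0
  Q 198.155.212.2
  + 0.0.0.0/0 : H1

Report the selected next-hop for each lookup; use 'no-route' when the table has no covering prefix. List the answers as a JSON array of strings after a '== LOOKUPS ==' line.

Apply in order:
  + 192.0.0.0/4 (H1) depth=4
  del 192.0.0.0/4 (clear depth 4)
  + 253.168.0.0/16 (H0) depth=16
  + 0.0.0.0/0 (H0) depth=0
  del 253.168.0.0/16 (clear depth 16)
  ? 15.99.127.38  path d0:H0  best=H0
  + 198.155.212.0/28 (H0) depth=28
  ? 144.130.193.178  path d0:H0→d1:-  best=H0
  del 198.155.212.0/28 (clear depth 28)
  ? 30.104.115.202  path d0:H0  best=H0
  ? 155.16.135.182  path d0:H0→d1:-  best=H0
  + 198.155.212.0/24 (H2) depth=24
  + 198.155.192.0/19 (H2) depth=19
  + 253.168.0.0/14 (H0) depth=14
  + 198.155.212.0/28 (H2) depth=28
  ? 253.168.0.3  path d0:H0→d1:-→d2:-→d3:-→d4:-→d5:-→d6:-→d7:-→d8:-→d9:-→d10:-→d11:-→d12:-→d13:-→d14:H0→d15:-→d16:-  best=H0
  ? 198.155.192.2  path d0:H0→d1:-→d2:-→d3:-→d4:-→d5:-→d6:-→d7:-→d8:-→d9:-→d10:-→d11:-→d12:-→d13:-→d14:-→d15:-→d16:-→d17:-→d18:-→d19:H2  best=H2
  ? 198.155.212.5  path d0:H0→d1:-→d2:-→d3:-→d4:-→d5:-→d6:-→d7:-→d8:-→d9:-→d10:-→d11:-→d12:-→d13:-→d14:-→d15:-→d16:-→d17:-→d18:-→d19:H2→d20:-→d21:-→d22:-→d23:-→d24:H2→d25:-→d26:-→d27:-→d28:H2  best=H2
  ? 198.155.212.2  path d0:H0→d1:-→d2:-→d3:-→d4:-→d5:-→d6:-→d7:-→d8:-→d9:-→d10:-→d11:-→d12:-→d13:-→d14:-→d15:-→d16:-→d17:-→d18:-→d19:H2→d20:-→d21:-→d22:-→d23:-→d24:H2→d25:-→d26:-→d27:-→d28:H2  best=H2
  ? 198.155.212.19  path d0:H0→d1:-→d2:-→d3:-→d4:-→d5:-→d6:-→d7:-→d8:-→d9:-→d10:-→d11:-→d12:-→d13:-→d14:-→d15:-→d16:-→d17:-→d18:-→d19:H2→d20:-→d21:-→d22:-→d23:-→d24:H2→d25:-→d26:-→d27:-  best=H2
  ? 198.155.212.0  path d0:H0→d1:-→d2:-→d3:-→d4:-→d5:-→d6:-→d7:-→d8:-→d9:-→d10:-→d11:-→d12:-→d13:-→d14:-→d15:-→d16:-→d17:-→d18:-→d19:H2→d20:-→d21:-→d22:-→d23:-→d24:H2→d25:-→d26:-→d27:-→d28:H2  best=H2
  ? 206.155.212.0  path d0:H0→d1:-→d2:-→d3:-→d4:-  best=H0
  ? 253.168.0.7  path d0:H0→d1:-→d2:-→d3:-→d4:-→d5:-→d6:-→d7:-→d8:-→d9:-→d10:-→d11:-→d12:-→d13:-→d14:H0→d15:-→d16:-  best=H0
  ? 198.155.192.146  path d0:H0→d1:-→d2:-→d3:-→d4:-→d5:-→d6:-→d7:-→d8:-→d9:-→d10:-→d11:-→d12:-→d13:-→d14:-→d15:-→d16:-→d17:-→d18:-→d19:H2  best=H2
  ? 198.155.212.5  path d0:H0→d1:-→d2:-→d3:-→d4:-→d5:-→d6:-→d7:-→d8:-→d9:-→d10:-→d11:-→d12:-→d13:-→d14:-→d15:-→d16:-→d17:-→d18:-→d19:H2→d20:-→d21:-→d22:-→d23:-→d24:H2→d25:-→d26:-→d27:-→d28:H2  best=H2
  ? 198.155.192.0  path d0:H0→d1:-→d2:-→d3:-→d4:-→d5:-→d6:-→d7:-→d8:-→d9:-→d10:-→d11:-→d12:-→d13:-→d14:-→d15:-→d16:-→d17:-→d18:-→d19:H2  best=H2
  ? 198.155.212.2  path d0:H0→d1:-→d2:-→d3:-→d4:-→d5:-→d6:-→d7:-→d8:-→d9:-→d10:-→d11:-→d12:-→d13:-→d14:-→d15:-→d16:-→d17:-→d18:-→d19:H2→d20:-→d21:-→d22:-→d23:-→d24:H2→d25:-→d26:-→d27:-→d28:H2  best=H2
  + 0.0.0.0/0 (H1) depth=0

== LOOKUPS ==
["H0","H0","H0","H0","H0","H2","H2","H2","H2","H2","H0","H0","H2","H2","H2","H2"]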